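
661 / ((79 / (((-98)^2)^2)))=771753612.35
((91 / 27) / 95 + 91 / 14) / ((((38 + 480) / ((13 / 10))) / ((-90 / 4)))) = -435851 / 1181040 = -0.37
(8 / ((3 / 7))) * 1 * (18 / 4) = 84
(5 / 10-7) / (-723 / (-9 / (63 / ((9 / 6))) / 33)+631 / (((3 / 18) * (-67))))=-871 / 14912256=-0.00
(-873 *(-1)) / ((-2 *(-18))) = 97 / 4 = 24.25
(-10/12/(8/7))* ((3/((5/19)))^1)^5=-1403948133/10000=-140394.81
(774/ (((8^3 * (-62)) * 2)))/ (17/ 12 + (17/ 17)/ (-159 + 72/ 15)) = -298377/ 34513664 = -0.01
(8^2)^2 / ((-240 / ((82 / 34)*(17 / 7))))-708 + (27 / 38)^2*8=-803.92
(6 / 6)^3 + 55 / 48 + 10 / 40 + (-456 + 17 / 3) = -7167 / 16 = -447.94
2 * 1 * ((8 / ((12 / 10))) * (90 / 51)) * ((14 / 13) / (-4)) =-1400 / 221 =-6.33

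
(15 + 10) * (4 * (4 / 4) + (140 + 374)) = 12950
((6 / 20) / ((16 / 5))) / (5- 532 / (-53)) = 159 / 25504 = 0.01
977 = 977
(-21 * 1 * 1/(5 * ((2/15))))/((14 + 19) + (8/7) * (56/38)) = -1197/1318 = -0.91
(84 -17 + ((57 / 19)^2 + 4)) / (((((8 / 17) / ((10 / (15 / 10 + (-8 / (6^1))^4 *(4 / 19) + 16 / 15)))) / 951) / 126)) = 3135007638000 / 49741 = 63026630.71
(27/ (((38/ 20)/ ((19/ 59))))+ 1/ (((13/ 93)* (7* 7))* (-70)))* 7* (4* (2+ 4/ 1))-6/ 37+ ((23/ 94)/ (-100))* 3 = 10042648756761/ 13071367400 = 768.29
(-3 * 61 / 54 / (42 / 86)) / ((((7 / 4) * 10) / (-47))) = 123281 / 6615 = 18.64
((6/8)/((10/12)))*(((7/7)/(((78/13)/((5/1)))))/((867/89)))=89/1156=0.08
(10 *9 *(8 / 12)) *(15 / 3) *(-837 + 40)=-239100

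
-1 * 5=-5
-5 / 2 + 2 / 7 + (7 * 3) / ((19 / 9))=2057 / 266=7.73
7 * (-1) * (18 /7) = -18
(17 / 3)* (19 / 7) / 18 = 323 / 378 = 0.85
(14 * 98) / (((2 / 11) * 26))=3773 / 13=290.23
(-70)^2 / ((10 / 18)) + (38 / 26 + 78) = 115693 / 13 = 8899.46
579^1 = 579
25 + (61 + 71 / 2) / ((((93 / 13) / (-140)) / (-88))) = 15457765 / 93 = 166212.53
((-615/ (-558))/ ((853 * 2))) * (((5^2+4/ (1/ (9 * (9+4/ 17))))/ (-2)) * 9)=-3737355/ 3596248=-1.04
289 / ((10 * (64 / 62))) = 8959 / 320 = 28.00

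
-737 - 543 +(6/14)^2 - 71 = -1350.82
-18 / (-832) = 0.02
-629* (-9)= 5661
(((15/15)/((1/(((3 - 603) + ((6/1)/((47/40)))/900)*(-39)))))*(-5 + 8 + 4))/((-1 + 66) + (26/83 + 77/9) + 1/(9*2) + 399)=57507998184/166039015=346.35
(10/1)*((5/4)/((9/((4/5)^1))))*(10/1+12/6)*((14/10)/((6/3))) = 28/3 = 9.33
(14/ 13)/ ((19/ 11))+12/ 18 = 956/ 741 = 1.29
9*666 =5994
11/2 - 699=-1387/2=-693.50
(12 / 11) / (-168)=-1 / 154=-0.01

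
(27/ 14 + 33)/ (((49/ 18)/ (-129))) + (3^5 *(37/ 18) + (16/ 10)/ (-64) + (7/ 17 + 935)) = -51382731/ 233240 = -220.30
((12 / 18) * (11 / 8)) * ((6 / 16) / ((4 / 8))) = 11 / 16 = 0.69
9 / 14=0.64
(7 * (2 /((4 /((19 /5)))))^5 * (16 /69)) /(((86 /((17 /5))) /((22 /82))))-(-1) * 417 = 3173666151091 /7602937500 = 417.43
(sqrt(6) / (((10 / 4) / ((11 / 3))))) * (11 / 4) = 121 * sqrt(6) / 30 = 9.88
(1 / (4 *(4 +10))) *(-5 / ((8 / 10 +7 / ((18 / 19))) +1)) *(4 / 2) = -225 / 11578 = -0.02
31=31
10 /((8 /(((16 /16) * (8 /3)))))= 10 /3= 3.33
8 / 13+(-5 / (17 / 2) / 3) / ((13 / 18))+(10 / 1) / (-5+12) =2742 / 1547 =1.77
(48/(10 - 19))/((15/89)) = -1424/45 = -31.64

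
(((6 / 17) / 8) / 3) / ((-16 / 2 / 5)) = -5 / 544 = -0.01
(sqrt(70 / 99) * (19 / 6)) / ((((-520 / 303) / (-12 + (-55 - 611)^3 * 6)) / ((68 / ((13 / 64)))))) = 308387356980928 * sqrt(770) / 9295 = 920645709103.20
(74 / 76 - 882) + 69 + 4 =-30705 / 38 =-808.03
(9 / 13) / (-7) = -9 / 91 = -0.10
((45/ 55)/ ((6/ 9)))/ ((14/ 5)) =135/ 308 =0.44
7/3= 2.33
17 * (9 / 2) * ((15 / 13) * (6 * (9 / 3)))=20655 / 13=1588.85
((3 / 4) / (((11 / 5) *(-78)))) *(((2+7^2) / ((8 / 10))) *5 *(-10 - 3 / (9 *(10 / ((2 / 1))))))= 64175 / 4576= 14.02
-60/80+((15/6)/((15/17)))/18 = -16/27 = -0.59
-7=-7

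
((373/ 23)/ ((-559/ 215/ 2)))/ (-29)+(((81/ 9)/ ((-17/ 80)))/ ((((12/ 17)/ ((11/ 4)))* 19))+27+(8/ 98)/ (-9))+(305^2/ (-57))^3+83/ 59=-4346848129.57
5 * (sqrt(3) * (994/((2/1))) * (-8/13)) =-19880 * sqrt(3)/13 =-2648.71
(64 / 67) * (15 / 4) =240 / 67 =3.58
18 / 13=1.38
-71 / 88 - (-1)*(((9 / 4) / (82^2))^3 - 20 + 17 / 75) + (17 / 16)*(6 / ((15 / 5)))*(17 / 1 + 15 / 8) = 313474351192759057 / 16051552251187200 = 19.53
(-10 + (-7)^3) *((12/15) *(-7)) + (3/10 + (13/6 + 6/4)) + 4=59543/30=1984.77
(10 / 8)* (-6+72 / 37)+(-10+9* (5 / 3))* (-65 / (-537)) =-4.46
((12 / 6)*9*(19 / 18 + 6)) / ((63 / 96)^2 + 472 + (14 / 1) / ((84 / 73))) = 390144 / 1488683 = 0.26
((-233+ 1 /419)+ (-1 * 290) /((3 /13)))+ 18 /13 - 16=-24581434 /16341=-1504.28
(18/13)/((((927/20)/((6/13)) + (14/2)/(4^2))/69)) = 99360/104897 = 0.95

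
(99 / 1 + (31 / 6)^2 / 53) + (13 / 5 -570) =-4463731 / 9540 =-467.90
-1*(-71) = 71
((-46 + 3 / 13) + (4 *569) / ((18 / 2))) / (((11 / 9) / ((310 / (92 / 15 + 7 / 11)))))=112683450 / 14521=7760.03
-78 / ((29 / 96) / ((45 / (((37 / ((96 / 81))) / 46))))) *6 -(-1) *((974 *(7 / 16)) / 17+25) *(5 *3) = -14880786105 / 145928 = -101973.48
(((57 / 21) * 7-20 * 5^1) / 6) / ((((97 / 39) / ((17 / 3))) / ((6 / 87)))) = -5967 / 2813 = -2.12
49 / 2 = 24.50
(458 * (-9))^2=16990884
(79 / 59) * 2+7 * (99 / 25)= 44837 / 1475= 30.40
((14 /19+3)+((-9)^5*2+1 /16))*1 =-35900637 /304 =-118094.20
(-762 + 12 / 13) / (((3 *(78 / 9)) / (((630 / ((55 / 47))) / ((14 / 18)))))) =-37666458 / 1859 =-20261.68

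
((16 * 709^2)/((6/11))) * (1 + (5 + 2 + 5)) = 191689021.33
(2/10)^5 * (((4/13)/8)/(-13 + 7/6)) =-3/2884375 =-0.00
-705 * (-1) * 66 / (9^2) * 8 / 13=41360 / 117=353.50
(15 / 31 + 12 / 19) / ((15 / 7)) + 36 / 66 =1.07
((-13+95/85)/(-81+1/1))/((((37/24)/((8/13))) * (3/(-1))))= -808/40885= -0.02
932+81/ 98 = 91417/ 98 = 932.83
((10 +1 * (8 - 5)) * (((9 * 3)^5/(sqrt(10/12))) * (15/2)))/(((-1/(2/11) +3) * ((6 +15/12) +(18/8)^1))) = -1119214746 * sqrt(30)/95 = -64528332.96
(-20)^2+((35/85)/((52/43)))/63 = 3182443/7956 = 400.01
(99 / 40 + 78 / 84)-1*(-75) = 21953 / 280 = 78.40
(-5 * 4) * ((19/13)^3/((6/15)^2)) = -857375/2197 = -390.25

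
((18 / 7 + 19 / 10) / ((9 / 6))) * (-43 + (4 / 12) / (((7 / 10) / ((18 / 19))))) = -1771267 / 13965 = -126.84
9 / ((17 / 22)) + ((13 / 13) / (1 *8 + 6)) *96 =2202 / 119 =18.50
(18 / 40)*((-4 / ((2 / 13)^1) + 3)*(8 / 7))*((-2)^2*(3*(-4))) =19872 / 35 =567.77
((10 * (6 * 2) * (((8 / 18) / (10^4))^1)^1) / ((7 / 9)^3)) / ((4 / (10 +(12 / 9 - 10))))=162 / 42875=0.00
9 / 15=3 / 5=0.60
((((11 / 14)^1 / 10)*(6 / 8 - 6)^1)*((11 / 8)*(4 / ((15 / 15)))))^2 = 131769 / 25600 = 5.15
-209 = -209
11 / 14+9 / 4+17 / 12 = 187 / 42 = 4.45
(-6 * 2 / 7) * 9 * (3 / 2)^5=-6561 / 56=-117.16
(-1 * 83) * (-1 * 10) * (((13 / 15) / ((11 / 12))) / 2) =4316 / 11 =392.36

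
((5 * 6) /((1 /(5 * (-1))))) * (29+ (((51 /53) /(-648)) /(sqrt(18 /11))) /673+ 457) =-72900+ 425 * sqrt(22) /7704504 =-72900.00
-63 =-63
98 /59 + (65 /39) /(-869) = 255191 /153813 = 1.66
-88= -88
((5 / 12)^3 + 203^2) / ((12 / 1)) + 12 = 71458109 / 20736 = 3446.09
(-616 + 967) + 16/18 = 3167/9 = 351.89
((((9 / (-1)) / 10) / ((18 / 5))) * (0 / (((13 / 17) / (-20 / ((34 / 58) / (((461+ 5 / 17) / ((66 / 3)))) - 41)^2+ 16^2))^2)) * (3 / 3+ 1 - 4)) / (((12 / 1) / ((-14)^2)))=0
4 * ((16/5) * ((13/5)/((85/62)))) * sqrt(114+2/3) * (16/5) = 1650688 * sqrt(258)/31875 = 831.81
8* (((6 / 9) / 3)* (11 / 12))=44 / 27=1.63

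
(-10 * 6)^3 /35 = -6171.43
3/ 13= 0.23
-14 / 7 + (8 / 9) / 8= -17 / 9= -1.89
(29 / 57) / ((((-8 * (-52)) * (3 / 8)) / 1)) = 29 / 8892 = 0.00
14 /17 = 0.82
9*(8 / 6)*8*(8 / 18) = 128 / 3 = 42.67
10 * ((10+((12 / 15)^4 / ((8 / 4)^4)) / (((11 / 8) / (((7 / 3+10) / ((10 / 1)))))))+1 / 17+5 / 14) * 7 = 256210459 / 350625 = 730.73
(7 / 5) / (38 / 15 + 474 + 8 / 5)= 0.00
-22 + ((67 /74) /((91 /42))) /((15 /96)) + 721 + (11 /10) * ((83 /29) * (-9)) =93924189 /139490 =673.34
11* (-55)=-605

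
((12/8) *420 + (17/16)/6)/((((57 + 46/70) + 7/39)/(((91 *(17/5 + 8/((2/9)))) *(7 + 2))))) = 888229839861/2526304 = 351592.62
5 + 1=6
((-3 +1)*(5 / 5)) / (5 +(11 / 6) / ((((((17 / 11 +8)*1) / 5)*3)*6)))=-4536 / 11461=-0.40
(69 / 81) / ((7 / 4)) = 92 / 189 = 0.49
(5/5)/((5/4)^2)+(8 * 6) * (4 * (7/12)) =2816/25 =112.64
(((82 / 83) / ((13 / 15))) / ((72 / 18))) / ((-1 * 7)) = -615 / 15106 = -0.04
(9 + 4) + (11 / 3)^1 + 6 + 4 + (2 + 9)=113 / 3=37.67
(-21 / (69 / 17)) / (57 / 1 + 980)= -7 / 1403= -0.00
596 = 596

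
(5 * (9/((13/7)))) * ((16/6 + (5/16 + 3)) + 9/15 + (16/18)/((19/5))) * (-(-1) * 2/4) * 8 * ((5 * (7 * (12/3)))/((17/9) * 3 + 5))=68504205/7904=8667.03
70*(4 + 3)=490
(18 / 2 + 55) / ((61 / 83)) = 5312 / 61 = 87.08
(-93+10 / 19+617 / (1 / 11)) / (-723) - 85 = -1294841 / 13737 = -94.26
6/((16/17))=51/8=6.38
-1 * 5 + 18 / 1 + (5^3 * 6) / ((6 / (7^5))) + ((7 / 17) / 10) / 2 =714301927 / 340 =2100888.02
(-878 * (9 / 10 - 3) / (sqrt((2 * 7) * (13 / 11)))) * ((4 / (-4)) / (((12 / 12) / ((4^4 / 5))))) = -168576 * sqrt(2002) / 325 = -23208.36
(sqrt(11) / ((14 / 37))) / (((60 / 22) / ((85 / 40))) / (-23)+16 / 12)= 477411 * sqrt(11) / 230776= 6.86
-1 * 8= -8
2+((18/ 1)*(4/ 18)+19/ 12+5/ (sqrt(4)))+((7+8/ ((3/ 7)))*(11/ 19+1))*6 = 57739/ 228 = 253.24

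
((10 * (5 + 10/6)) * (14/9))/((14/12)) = 800/9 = 88.89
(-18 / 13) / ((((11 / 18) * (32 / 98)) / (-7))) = 27783 / 572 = 48.57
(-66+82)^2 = 256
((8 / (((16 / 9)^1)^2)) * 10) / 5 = 81 / 16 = 5.06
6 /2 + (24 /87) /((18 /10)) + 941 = 246424 /261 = 944.15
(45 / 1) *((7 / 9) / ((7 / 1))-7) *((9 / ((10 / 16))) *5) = -22320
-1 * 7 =-7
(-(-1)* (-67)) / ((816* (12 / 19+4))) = -1273 / 71808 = -0.02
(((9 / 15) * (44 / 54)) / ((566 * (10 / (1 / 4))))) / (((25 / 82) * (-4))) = -451 / 25470000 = -0.00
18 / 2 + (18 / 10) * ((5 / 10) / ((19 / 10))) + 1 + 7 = 332 / 19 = 17.47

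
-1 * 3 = -3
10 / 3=3.33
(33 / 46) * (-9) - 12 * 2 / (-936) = -11537 / 1794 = -6.43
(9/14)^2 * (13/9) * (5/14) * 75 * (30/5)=131625/1372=95.94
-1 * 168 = -168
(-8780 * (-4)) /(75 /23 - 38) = -807760 /799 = -1010.96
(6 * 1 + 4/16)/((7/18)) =225/14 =16.07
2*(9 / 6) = 3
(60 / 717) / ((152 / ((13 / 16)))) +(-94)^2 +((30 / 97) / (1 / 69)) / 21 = 871920578343 / 98666848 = 8837.02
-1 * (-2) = 2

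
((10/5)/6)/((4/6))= 1/2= 0.50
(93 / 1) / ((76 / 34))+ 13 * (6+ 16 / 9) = 142.72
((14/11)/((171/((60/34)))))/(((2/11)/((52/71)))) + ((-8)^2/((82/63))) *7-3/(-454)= 440860952789/1280624586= 344.25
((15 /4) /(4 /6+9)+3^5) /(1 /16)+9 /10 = 1129581 /290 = 3895.11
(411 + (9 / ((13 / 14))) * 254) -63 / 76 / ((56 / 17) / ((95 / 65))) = 1194951 / 416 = 2872.48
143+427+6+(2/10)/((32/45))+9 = 18729/32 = 585.28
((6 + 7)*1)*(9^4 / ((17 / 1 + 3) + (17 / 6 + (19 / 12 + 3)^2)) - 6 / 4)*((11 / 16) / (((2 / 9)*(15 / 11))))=8827498251 / 2020160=4369.70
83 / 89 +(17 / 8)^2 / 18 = 121337 / 102528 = 1.18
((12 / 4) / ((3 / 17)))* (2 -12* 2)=-374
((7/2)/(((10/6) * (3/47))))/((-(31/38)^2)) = -237538/4805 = -49.44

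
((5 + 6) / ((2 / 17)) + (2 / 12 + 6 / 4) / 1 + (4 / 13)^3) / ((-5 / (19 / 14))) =-23842549 / 922740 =-25.84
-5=-5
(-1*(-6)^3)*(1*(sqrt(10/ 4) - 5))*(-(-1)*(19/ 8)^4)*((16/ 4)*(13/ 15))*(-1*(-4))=-15247557/ 32 + 15247557*sqrt(10)/ 320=-325808.00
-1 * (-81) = 81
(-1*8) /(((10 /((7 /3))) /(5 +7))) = -112 /5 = -22.40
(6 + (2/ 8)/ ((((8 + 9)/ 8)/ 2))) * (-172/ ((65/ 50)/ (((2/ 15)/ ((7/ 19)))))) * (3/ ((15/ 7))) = -1385632/ 3315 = -417.99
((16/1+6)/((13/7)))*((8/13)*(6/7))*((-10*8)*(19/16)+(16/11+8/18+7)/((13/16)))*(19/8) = -8220844/6591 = -1247.28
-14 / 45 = -0.31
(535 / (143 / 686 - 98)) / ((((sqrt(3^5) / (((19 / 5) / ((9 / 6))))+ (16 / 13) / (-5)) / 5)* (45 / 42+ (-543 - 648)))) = 7716253126400 / 51549482574908433+ 4124641885000* sqrt(3) / 1909240095366979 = 0.00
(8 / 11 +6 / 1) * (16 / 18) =592 / 99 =5.98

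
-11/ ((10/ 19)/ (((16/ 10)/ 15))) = -836/ 375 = -2.23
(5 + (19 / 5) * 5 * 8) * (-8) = -1256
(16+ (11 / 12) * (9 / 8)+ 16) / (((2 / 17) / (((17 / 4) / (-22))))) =-305473 / 5632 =-54.24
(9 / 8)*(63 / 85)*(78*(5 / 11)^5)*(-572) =-721.86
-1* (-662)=662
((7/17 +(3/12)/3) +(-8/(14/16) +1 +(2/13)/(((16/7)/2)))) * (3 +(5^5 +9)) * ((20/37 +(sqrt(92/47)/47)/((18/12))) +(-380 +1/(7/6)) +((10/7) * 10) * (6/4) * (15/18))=20439867348577/2404038-437529938 * sqrt(1081)/30755907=8501838.54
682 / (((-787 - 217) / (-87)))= 29667 / 502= 59.10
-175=-175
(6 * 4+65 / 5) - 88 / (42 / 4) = 601 / 21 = 28.62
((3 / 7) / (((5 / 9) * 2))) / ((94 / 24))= 162 / 1645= 0.10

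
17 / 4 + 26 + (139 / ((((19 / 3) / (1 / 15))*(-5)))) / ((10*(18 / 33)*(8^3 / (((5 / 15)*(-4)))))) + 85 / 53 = 18476289037 / 580032000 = 31.85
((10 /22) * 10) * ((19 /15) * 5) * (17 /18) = 8075 /297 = 27.19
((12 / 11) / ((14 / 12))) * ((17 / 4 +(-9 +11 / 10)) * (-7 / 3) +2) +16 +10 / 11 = 936 / 35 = 26.74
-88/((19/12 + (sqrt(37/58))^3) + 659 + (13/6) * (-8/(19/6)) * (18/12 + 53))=-40418089986912/166387877527907 + 1227134304 * sqrt(2146)/166387877527907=-0.24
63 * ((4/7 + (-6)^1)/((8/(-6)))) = 513/2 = 256.50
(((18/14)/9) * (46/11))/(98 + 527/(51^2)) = 7038/1156925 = 0.01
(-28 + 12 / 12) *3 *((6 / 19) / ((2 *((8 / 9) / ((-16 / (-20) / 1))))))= -2187 / 190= -11.51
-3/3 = -1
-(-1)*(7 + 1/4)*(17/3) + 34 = 901/12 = 75.08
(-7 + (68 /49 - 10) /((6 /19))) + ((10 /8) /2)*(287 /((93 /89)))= 1669537 /12152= 137.39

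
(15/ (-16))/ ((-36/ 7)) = 35/ 192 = 0.18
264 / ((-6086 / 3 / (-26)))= 10296 / 3043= 3.38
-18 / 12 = -3 / 2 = -1.50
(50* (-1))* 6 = -300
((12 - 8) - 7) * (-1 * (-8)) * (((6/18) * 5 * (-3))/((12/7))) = 70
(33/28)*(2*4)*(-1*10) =-94.29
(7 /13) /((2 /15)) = 105 /26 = 4.04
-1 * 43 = -43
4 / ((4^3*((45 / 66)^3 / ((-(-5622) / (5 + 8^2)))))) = 1247147 / 77625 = 16.07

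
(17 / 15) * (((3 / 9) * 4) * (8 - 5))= 68 / 15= 4.53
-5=-5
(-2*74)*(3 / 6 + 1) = -222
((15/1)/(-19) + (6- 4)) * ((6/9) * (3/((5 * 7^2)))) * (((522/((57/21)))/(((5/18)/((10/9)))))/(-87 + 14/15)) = -288144/3262357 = -0.09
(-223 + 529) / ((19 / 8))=2448 / 19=128.84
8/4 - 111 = -109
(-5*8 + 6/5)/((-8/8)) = 194/5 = 38.80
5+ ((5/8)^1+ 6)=93/8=11.62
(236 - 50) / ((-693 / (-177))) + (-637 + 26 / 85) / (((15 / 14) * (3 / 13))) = -744431816 / 294525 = -2527.57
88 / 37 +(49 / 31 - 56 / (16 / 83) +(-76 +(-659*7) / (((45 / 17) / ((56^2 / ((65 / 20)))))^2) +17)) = -481223742628670863 / 785064150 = -612973783.90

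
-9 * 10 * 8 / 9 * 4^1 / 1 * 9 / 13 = -2880 / 13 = -221.54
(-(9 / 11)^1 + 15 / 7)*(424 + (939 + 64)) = 145554 / 77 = 1890.31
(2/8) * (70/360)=7/144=0.05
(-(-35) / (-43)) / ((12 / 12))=-35 / 43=-0.81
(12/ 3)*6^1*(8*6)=1152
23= 23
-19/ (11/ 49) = -931/ 11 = -84.64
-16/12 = -4/3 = -1.33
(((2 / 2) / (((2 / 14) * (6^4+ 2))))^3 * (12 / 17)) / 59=1029 / 548359054694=0.00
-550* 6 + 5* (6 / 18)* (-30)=-3350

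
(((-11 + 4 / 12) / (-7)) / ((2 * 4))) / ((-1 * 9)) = -4 / 189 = -0.02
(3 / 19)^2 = 9 / 361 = 0.02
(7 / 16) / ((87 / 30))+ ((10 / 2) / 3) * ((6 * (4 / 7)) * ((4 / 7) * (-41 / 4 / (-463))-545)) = -16390507075 / 5263384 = -3114.06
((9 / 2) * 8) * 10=360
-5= -5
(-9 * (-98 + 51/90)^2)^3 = -623695904326842.55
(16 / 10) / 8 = 0.20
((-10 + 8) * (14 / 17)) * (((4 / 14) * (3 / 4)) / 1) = -6 / 17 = -0.35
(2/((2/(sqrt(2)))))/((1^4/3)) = 3 * sqrt(2) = 4.24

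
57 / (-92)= -57 / 92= -0.62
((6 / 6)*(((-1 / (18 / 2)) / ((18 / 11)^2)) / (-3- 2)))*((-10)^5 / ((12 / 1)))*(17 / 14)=-1285625 / 15309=-83.98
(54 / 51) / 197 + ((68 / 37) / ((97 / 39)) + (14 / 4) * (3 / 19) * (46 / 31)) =11074730313 / 7079521429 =1.56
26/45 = 0.58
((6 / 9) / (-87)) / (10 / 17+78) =-17 / 174348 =-0.00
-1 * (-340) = 340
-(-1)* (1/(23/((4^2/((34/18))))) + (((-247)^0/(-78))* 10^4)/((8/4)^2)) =-483134/15249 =-31.68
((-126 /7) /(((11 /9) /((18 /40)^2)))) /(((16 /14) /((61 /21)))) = -133407 /17600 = -7.58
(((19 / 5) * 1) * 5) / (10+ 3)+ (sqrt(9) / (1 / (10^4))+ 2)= 390045 / 13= 30003.46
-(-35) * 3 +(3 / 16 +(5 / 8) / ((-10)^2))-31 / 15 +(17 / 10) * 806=707197 / 480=1473.33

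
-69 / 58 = -1.19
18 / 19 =0.95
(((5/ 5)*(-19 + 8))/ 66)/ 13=-0.01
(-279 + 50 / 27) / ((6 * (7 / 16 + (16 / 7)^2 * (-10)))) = 2933336 / 3289977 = 0.89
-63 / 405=-7 / 45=-0.16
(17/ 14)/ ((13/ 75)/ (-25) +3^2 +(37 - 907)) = -0.00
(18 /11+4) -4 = 18 /11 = 1.64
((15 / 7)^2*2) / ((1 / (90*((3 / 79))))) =121500 / 3871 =31.39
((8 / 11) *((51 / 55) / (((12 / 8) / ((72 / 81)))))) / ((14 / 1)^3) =272 / 1867635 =0.00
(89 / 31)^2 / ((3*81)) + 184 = 42976153 / 233523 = 184.03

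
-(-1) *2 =2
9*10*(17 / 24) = 255 / 4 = 63.75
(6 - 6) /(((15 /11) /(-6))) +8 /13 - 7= -6.38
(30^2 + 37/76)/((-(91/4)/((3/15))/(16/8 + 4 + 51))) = -205311/455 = -451.23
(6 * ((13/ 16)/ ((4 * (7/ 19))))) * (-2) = -741/ 112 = -6.62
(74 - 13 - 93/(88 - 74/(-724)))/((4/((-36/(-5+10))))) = -5735421/53155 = -107.90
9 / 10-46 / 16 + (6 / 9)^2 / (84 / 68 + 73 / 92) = -2005763 / 1142280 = -1.76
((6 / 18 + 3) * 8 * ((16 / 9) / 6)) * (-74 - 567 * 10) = -3676160 / 81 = -45384.69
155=155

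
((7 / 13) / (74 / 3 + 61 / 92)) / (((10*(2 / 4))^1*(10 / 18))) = 17388 / 2272075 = 0.01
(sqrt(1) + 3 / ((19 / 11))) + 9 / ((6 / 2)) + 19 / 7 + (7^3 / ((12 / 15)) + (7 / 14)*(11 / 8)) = 931827 / 2128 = 437.89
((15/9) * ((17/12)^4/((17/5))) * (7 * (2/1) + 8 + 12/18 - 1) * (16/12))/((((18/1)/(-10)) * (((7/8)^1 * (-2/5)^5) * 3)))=124744140625/105815808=1178.88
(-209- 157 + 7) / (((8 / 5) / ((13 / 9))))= -23335 / 72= -324.10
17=17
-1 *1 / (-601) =0.00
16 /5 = 3.20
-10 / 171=-0.06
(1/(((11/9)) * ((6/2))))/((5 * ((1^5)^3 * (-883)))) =-3/48565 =-0.00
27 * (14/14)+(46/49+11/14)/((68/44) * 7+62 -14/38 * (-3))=40916021/1514100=27.02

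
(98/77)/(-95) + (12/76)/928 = -12827/969760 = -0.01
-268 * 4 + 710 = -362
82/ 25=3.28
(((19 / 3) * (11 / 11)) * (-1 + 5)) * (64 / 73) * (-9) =-14592 / 73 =-199.89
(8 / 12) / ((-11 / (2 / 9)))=-4 / 297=-0.01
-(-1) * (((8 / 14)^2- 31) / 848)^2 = 2259009 / 1726568704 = 0.00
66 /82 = 33 /41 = 0.80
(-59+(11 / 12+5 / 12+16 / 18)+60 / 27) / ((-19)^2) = -0.15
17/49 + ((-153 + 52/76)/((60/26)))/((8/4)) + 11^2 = 2467481/27930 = 88.35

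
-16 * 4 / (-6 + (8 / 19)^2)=11552 / 1051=10.99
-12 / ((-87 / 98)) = 392 / 29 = 13.52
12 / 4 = 3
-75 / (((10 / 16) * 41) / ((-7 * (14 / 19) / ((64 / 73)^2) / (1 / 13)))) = 50918595 / 199424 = 255.33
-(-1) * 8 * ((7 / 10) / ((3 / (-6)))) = -56 / 5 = -11.20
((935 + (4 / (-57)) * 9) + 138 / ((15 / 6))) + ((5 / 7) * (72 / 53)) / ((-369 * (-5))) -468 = 753690599 / 1445045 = 521.57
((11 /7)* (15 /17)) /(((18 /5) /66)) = 3025 /119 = 25.42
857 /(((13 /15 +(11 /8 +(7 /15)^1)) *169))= 20568 /10985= 1.87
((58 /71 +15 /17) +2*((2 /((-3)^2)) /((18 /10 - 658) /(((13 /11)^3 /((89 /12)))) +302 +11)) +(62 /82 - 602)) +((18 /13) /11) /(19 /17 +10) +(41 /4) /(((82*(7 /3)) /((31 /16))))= -3961228538748190987799 /6608328780244743552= -599.43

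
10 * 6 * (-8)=-480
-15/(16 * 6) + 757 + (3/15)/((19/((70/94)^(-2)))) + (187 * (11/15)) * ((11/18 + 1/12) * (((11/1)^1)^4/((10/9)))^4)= 21383225150915901716011867/7448000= 2871002302754551787.86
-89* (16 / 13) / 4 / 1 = -356 / 13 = -27.38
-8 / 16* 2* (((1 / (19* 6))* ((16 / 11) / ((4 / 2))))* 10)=-40 / 627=-0.06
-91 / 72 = -1.26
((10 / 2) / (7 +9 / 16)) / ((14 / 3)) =120 / 847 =0.14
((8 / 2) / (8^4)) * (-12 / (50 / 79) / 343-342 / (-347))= 0.00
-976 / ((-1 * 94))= 488 / 47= 10.38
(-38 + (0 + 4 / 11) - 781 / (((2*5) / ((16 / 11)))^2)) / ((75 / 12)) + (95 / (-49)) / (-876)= -232417009 / 26827500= -8.66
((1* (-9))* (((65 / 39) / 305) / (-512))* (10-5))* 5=75 / 31232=0.00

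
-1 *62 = -62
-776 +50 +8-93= -811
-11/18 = -0.61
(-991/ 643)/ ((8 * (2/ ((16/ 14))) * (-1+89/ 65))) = -64415/ 216048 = -0.30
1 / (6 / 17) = 17 / 6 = 2.83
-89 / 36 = -2.47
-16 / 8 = -2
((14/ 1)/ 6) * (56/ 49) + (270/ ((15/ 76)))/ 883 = 11168/ 2649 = 4.22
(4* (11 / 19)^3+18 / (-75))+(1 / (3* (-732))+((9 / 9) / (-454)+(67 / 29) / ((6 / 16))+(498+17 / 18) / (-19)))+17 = -6360247849997 / 2478888555300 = -2.57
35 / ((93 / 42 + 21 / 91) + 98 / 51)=324870 / 40531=8.02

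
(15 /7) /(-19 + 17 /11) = -55 /448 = -0.12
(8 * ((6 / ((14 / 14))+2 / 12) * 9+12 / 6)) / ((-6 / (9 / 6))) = -115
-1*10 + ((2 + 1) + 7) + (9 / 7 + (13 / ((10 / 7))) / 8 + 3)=5.42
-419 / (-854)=0.49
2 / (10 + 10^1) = 1 / 10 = 0.10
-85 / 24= -3.54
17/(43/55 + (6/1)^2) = 55/119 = 0.46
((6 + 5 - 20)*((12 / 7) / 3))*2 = -72 / 7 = -10.29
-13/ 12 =-1.08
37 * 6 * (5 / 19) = 1110 / 19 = 58.42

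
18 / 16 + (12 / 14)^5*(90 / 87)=1.60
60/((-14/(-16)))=480/7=68.57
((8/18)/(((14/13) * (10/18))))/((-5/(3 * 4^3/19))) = -4992/3325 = -1.50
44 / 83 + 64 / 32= 210 / 83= 2.53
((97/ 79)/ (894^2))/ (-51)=-97/ 3220121844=-0.00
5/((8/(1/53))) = 0.01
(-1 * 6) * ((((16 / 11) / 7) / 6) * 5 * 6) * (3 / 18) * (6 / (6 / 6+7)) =-60 / 77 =-0.78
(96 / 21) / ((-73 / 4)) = -128 / 511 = -0.25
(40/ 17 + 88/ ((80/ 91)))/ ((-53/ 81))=-1410777/ 9010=-156.58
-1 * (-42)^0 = -1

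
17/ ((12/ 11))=187/ 12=15.58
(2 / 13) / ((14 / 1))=1 / 91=0.01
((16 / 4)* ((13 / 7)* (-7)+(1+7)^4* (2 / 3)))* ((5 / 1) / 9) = 163060 / 27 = 6039.26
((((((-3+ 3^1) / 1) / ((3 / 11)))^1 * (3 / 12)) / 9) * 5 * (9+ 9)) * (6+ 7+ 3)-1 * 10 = -10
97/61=1.59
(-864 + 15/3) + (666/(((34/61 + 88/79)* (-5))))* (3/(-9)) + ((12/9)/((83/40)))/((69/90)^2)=-734961205792/884067445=-831.34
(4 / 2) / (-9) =-2 / 9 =-0.22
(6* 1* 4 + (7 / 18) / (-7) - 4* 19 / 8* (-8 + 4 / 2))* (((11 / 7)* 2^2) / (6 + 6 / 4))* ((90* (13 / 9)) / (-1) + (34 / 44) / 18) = -74981591 / 8505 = -8816.18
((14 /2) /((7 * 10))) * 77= 77 /10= 7.70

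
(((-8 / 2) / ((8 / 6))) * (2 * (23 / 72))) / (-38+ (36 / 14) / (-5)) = 805 / 16176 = 0.05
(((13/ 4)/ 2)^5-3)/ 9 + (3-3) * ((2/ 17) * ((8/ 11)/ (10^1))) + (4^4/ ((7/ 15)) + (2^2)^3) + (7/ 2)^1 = 1273718923/ 2064384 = 617.00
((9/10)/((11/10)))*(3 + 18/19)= 675/209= 3.23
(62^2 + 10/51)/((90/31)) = 3038837/2295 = 1324.11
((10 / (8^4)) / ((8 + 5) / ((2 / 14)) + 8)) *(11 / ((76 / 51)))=85 / 466944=0.00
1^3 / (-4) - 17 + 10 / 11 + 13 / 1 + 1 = -103 / 44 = -2.34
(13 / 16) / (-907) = -13 / 14512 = -0.00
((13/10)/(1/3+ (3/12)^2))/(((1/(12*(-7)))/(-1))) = 26208/95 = 275.87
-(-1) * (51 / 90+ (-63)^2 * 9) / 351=1071647 / 10530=101.77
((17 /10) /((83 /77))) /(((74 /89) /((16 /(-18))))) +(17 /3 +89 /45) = 274474 /46065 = 5.96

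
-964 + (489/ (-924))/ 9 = -2672371/ 2772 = -964.06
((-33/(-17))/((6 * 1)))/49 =11/1666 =0.01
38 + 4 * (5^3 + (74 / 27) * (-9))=1318 / 3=439.33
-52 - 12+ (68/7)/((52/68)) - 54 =-9582/91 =-105.30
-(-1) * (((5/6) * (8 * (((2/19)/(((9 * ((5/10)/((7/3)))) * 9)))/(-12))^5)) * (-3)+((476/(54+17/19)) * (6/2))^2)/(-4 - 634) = -3829509819348871360517027758/3610512610786977502852597869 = -1.06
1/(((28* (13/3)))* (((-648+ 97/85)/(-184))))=11730/5003453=0.00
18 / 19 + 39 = 759 / 19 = 39.95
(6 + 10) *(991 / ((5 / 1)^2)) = 15856 / 25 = 634.24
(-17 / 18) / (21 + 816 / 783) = -493 / 11506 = -0.04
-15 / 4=-3.75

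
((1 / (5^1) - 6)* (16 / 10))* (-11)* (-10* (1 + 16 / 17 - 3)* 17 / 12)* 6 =9187.20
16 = 16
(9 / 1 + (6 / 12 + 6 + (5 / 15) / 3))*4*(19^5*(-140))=-194819469320 / 9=-21646607702.22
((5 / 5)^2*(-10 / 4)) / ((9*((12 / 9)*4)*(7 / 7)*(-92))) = 5 / 8832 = 0.00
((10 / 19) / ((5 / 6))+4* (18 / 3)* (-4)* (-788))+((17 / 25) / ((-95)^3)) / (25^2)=1013425710937483 / 13396484375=75648.63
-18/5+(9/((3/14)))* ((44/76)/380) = -2553/722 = -3.54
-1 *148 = -148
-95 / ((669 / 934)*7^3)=-88730 / 229467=-0.39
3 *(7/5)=21/5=4.20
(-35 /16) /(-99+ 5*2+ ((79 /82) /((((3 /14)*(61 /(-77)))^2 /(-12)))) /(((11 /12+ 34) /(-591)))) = -2237307065 /6853810668112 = -0.00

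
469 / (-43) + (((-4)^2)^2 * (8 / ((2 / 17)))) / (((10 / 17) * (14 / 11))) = 34978017 / 1505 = 23241.21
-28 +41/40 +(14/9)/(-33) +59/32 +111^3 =64988628643/47520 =1367605.82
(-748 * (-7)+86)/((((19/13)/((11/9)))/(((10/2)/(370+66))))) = 634205/12426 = 51.04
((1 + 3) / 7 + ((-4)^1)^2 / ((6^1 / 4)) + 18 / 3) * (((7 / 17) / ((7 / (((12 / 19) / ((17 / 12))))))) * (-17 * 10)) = -173760 / 2261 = -76.85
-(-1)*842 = 842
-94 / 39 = -2.41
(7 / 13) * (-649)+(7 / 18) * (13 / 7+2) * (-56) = -5635 / 13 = -433.46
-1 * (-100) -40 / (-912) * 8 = 5720 / 57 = 100.35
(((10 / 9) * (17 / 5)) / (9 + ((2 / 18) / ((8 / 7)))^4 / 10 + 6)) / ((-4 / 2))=-507617280 / 4031080801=-0.13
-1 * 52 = -52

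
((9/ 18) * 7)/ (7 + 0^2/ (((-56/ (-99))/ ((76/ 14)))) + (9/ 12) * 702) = 0.01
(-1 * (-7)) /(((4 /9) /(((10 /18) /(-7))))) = -5 /4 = -1.25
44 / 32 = 11 / 8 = 1.38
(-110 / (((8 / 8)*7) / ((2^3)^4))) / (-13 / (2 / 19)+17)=901120 / 1491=604.37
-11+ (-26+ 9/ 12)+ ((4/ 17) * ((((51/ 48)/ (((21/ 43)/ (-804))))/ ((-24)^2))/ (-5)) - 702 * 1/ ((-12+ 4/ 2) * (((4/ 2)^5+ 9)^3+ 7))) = -26131555/ 723744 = -36.11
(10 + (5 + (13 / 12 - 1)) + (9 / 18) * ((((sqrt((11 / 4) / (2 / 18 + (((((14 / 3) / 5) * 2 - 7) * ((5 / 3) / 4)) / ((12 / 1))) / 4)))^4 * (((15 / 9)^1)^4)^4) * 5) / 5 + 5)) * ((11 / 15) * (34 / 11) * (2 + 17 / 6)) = 186416708119411061 / 5622645780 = 33154624.25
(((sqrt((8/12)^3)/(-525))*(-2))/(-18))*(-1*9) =0.00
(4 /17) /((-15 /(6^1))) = -0.09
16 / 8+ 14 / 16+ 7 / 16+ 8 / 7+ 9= 1507 / 112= 13.46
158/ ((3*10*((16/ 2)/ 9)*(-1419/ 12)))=-0.05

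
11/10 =1.10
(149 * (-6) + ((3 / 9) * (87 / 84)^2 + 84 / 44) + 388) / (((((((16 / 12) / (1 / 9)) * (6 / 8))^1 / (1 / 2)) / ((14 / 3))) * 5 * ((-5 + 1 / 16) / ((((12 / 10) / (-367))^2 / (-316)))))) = -13032589 / 72816459494625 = -0.00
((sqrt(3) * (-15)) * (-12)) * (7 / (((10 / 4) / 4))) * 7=14112 * sqrt(3)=24442.70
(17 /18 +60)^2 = 1203409 /324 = 3714.23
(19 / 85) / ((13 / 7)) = 133 / 1105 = 0.12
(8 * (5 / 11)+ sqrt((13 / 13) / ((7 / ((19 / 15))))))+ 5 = sqrt(1995) / 105+ 95 / 11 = 9.06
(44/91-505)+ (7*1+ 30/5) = -491.52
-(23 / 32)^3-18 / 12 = -61319 / 32768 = -1.87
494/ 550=0.90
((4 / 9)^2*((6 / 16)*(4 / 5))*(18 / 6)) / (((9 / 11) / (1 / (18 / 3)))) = 0.04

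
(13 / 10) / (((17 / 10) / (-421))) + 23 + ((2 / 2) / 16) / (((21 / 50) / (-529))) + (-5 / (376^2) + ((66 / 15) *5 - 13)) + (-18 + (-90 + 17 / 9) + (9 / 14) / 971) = -9971749415863 / 21003242688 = -474.77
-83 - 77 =-160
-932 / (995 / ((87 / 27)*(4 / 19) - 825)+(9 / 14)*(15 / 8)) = 2101980608 / 3825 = 549537.41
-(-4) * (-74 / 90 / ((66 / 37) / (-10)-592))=5476 / 985977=0.01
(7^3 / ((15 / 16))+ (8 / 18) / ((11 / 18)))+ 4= 61148 / 165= 370.59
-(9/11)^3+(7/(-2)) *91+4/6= -2542591/7986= -318.38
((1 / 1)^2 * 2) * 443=886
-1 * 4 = -4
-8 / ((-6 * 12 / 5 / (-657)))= -365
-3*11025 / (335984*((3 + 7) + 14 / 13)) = -47775 / 5375744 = -0.01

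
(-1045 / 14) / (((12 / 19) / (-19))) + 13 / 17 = 6415349 / 2856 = 2246.27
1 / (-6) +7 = 41 / 6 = 6.83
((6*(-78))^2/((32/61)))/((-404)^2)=835029/326432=2.56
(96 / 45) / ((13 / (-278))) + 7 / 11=-96491 / 2145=-44.98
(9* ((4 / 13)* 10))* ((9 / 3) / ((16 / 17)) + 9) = 675 / 2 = 337.50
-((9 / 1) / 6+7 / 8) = -19 / 8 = -2.38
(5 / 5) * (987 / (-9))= -329 / 3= -109.67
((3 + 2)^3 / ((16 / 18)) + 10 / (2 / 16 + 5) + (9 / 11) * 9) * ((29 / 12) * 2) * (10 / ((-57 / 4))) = -78442535 / 154242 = -508.57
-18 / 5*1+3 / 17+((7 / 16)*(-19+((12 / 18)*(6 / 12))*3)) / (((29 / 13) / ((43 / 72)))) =-5.53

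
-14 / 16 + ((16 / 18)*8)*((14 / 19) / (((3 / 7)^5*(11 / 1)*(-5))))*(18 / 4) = -62013833 / 2031480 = -30.53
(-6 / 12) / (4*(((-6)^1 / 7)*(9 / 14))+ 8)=-49 / 568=-0.09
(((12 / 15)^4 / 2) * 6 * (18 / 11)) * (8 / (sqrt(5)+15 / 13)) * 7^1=33.22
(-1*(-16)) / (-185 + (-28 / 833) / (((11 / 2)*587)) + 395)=6147064 / 80680211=0.08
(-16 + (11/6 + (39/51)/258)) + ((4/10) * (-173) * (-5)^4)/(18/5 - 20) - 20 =234046364/89913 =2603.03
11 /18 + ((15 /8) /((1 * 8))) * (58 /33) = 3241 /3168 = 1.02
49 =49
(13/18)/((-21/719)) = -9347/378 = -24.73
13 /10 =1.30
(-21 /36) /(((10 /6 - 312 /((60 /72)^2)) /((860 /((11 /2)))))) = 75250 /369281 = 0.20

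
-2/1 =-2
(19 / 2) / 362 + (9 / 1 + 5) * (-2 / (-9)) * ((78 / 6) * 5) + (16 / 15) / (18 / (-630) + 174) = 8024638003 / 39675924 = 202.25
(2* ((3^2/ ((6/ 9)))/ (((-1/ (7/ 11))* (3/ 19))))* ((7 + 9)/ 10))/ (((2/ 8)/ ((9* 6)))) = -2068416/ 55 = -37607.56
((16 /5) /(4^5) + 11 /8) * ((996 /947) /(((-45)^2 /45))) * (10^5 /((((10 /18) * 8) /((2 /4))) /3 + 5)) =16471350 /40721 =404.49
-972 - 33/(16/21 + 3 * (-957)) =-58586607/60275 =-971.99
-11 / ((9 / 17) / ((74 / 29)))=-53.02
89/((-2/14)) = -623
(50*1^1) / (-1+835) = 25 / 417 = 0.06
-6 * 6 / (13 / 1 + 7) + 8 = 6.20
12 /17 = 0.71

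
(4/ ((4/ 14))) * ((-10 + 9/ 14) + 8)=-19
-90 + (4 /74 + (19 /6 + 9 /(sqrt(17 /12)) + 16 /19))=-362483 /4218 + 18* sqrt(51) /17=-78.38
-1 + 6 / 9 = -1 / 3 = -0.33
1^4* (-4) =-4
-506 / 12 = -253 / 6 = -42.17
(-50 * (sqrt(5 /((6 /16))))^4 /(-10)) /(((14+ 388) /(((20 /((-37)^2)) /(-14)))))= -40000 /17335647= -0.00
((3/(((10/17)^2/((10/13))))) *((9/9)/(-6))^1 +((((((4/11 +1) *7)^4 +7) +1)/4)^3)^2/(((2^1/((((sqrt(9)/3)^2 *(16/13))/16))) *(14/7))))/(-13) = -16218957244337284543538058382867201047265045325941/136364427035564955648516188487680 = -118938330156348239.61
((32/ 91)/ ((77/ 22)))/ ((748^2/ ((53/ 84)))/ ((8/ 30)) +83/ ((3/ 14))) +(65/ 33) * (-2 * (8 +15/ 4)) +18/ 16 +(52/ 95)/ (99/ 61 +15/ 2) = -10097240421232700669/ 223871302400786040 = -45.10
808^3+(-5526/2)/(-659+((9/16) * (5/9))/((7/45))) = 38816071212752/73583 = 527514116.21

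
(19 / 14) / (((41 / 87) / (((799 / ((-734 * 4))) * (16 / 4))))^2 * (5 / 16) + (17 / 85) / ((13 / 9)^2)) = 155157355696590 / 17655246740467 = 8.79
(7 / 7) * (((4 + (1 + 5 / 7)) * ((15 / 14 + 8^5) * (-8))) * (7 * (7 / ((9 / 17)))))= -138649582.22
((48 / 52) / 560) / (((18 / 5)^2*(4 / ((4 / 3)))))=5 / 117936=0.00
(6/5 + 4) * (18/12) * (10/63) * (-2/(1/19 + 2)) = -76/63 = -1.21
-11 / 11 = -1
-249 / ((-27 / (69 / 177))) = 1909 / 531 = 3.60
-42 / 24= -7 / 4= -1.75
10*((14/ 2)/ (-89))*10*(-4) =2800/ 89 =31.46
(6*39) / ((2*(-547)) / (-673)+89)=2.58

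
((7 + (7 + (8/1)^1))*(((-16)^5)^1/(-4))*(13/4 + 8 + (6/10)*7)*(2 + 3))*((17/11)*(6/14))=2065563648/7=295080521.14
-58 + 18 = -40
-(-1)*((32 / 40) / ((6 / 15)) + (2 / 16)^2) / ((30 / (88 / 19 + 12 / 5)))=7181 / 15200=0.47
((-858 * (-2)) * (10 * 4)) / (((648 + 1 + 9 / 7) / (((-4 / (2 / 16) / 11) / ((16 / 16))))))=-174720 / 569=-307.07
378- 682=-304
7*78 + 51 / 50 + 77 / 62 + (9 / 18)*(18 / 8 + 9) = 3434099 / 6200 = 553.89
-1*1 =-1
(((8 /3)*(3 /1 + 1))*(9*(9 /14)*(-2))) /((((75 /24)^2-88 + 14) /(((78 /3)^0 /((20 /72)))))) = 995328 /143885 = 6.92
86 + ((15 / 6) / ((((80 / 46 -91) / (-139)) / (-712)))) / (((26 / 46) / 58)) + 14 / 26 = -7589030815 / 26689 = -284350.51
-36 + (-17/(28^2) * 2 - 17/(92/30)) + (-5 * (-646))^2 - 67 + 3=94062074429/9016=10432794.41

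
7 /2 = 3.50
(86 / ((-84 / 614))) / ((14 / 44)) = -290422 / 147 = -1975.66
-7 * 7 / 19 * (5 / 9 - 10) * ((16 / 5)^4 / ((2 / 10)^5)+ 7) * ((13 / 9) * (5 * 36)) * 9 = 18676434331.58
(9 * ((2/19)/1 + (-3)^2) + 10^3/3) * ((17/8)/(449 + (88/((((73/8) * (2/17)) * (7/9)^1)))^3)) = 53694305224217/71258005347733560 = 0.00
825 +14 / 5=4139 / 5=827.80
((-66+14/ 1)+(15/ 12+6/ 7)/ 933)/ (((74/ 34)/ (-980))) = 808241455/ 34521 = 23413.04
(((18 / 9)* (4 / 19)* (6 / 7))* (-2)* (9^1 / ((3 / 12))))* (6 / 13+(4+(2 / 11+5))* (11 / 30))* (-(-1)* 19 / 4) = -214992 / 455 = -472.51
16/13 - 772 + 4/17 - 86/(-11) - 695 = -3543707/2431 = -1457.72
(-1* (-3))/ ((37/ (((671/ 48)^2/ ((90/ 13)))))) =5853133/ 2557440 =2.29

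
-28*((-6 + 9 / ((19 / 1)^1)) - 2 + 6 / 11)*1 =195.46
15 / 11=1.36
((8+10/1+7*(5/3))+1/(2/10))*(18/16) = 39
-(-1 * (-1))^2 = -1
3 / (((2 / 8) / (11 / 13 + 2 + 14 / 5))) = 4404 / 65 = 67.75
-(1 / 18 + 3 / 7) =-61 / 126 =-0.48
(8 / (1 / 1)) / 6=4 / 3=1.33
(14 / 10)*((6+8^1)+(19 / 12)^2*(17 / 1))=57071 / 720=79.27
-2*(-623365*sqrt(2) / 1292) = 623365*sqrt(2) / 646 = 1364.66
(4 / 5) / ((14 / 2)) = 4 / 35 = 0.11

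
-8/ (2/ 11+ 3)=-88/ 35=-2.51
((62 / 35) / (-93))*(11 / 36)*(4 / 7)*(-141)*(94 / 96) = 24299 / 52920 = 0.46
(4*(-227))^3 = -748613312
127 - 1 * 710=-583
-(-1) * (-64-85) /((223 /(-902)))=134398 /223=602.68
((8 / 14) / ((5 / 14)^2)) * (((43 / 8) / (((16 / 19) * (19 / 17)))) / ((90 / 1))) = 5117 / 18000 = 0.28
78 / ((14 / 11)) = 429 / 7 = 61.29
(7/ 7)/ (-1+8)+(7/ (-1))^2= 344/ 7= 49.14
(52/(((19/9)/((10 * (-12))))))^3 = -177125584896000/6859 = -25823820512.61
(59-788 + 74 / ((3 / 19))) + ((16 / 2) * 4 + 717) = 1466 / 3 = 488.67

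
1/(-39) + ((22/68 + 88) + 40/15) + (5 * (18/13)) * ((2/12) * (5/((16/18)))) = 97.45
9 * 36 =324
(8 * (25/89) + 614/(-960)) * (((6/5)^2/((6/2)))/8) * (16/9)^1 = 68677/400500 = 0.17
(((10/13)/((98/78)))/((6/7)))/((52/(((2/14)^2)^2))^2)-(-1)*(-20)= -2182323066555/109116153328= -20.00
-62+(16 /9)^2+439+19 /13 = 401848 /1053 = 381.62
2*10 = 20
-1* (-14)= 14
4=4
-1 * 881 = -881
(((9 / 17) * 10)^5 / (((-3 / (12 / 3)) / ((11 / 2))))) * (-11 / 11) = 43302600000 / 1419857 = 30497.86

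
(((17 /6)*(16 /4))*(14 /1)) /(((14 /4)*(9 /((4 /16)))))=34 /27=1.26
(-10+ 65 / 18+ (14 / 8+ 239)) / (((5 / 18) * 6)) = 8437 / 60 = 140.62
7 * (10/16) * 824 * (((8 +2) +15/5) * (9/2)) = 421785/2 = 210892.50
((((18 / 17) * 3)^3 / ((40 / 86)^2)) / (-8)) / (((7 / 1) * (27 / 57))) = -76831497 / 13756400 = -5.59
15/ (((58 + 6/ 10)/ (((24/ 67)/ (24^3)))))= 25/ 3769152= 0.00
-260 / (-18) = 130 / 9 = 14.44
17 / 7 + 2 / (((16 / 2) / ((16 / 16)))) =75 / 28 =2.68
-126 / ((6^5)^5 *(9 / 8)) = -7 / 1776893001870606336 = -0.00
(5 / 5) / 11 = 1 / 11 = 0.09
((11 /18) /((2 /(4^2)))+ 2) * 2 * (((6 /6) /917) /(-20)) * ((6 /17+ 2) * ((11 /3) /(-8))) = 341 /420903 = 0.00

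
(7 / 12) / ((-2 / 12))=-7 / 2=-3.50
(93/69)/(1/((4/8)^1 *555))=374.02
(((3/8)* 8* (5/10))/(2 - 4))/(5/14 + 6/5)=-105/218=-0.48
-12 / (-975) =4 / 325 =0.01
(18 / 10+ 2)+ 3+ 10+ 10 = 134 / 5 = 26.80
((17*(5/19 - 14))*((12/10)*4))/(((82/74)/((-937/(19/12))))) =44301989664/74005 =598635.09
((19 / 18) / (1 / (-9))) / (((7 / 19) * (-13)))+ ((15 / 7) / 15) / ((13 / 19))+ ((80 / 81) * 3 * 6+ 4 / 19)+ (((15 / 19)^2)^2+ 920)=28682761187 / 30495114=940.57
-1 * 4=-4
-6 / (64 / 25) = -75 / 32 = -2.34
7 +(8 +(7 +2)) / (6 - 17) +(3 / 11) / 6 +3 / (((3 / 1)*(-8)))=43 / 8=5.38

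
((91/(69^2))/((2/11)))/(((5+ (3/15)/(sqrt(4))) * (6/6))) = 0.02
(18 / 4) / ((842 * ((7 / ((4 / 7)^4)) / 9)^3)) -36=-71954014725867564 / 1998723395686003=-36.00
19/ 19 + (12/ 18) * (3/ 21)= 23/ 21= 1.10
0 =0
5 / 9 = 0.56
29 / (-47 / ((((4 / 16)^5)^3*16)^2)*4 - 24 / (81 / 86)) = -783 / 22860271708532638384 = -0.00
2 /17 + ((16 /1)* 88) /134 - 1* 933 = -1050585 /1139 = -922.37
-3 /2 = -1.50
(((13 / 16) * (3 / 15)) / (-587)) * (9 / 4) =-117 / 187840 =-0.00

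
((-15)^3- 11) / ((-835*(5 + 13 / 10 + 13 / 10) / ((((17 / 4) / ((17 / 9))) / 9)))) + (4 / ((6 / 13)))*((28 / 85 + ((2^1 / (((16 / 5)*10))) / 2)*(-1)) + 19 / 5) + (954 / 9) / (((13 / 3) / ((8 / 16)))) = 47.88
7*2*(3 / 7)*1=6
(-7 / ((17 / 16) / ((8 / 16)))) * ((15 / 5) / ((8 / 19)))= -399 / 17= -23.47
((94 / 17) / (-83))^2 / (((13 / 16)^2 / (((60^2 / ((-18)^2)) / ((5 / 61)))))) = 2759659520 / 3028190841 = 0.91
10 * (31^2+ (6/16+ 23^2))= 59615/4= 14903.75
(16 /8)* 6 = 12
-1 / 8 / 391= -1 / 3128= -0.00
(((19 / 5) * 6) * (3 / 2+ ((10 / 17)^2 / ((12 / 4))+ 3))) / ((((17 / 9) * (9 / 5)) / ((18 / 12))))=456171 / 9826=46.42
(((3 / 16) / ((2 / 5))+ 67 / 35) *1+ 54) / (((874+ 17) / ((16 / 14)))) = 63149 / 873180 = 0.07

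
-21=-21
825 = 825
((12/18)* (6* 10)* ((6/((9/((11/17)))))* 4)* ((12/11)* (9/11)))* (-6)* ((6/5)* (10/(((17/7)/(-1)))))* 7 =40642560/3179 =12784.70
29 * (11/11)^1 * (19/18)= 551/18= 30.61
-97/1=-97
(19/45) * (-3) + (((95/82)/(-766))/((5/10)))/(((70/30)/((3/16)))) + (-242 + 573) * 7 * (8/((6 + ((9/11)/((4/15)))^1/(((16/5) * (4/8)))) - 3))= 38237728633453/10147906720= 3768.04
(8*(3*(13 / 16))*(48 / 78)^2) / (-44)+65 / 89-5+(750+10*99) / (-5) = -4485472 / 12727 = -352.44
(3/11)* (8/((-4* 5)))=-6/55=-0.11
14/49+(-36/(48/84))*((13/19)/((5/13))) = -74339/665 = -111.79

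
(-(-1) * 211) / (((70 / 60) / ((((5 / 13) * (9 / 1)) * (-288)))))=-16407360 / 91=-180300.66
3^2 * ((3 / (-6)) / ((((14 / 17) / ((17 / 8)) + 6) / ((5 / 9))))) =-1445 / 3692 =-0.39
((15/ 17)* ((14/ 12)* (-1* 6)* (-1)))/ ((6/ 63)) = 2205/ 34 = 64.85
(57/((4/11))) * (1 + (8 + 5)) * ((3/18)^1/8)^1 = 1463/32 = 45.72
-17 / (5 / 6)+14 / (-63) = -928 / 45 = -20.62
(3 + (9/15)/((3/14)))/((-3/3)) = -5.80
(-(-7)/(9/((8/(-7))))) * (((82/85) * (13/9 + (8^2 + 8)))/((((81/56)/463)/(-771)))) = 2889398481536/185895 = 15543174.81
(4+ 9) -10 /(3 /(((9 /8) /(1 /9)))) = -20.75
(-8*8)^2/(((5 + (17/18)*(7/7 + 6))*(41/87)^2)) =558047232/351329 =1588.39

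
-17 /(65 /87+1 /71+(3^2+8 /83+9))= -8715747 /9668120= -0.90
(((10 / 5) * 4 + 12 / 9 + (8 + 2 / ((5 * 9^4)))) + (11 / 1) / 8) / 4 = 4909831 / 1049760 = 4.68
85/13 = 6.54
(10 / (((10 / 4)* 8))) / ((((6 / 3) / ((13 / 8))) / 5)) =65 / 32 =2.03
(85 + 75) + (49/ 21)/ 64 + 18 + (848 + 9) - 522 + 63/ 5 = 504611/ 960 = 525.64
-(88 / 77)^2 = -64 / 49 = -1.31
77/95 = 0.81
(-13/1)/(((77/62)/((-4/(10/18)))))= 29016/385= 75.37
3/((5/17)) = 51/5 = 10.20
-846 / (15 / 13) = -3666 / 5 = -733.20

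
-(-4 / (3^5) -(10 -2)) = 1948 / 243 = 8.02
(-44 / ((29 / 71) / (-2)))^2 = 39037504 / 841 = 46417.96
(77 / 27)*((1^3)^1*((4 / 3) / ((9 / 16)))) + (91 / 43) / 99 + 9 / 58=138725623 / 19999386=6.94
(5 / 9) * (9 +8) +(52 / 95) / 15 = 40531 / 4275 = 9.48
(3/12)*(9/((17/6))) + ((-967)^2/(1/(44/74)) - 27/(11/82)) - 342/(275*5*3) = 961392115213/1729750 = 555798.30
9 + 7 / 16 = 9.44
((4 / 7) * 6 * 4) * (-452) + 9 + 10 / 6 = -129952 / 21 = -6188.19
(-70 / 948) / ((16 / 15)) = -175 / 2528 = -0.07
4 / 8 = 1 / 2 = 0.50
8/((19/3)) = 24/19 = 1.26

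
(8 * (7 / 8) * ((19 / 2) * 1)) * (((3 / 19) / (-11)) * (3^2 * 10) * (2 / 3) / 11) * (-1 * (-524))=-330120 / 121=-2728.26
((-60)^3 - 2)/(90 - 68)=-108001/11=-9818.27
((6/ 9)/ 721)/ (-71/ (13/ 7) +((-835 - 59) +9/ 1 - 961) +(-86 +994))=-26/ 27450633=-0.00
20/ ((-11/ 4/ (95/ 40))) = -190/ 11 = -17.27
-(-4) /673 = 4 /673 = 0.01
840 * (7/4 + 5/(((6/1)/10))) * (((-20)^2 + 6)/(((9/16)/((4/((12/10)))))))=550211200/27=20378192.59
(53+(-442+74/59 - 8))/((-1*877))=23349/51743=0.45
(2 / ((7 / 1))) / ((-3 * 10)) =-1 / 105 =-0.01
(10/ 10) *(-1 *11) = -11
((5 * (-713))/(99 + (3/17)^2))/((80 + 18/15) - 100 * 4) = 1030285/9124056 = 0.11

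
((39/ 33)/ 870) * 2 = 13/ 4785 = 0.00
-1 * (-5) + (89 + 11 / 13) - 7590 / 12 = -13979 / 26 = -537.65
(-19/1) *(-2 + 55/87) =2261/87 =25.99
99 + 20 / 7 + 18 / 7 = 731 / 7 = 104.43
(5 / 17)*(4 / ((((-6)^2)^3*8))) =5 / 1586304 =0.00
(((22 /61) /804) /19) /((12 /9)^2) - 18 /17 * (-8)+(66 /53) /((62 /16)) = 610211862651 /69405630176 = 8.79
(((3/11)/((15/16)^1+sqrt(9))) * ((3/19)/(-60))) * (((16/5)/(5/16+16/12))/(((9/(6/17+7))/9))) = -5120/1964809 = -0.00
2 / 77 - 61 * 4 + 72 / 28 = -18588 / 77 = -241.40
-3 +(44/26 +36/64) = -155/208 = -0.75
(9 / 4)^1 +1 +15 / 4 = 7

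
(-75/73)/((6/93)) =-2325/146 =-15.92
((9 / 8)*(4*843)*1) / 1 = 7587 / 2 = 3793.50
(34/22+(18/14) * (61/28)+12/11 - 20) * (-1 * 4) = 58.25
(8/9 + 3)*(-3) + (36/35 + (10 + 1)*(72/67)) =8321/7035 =1.18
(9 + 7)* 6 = 96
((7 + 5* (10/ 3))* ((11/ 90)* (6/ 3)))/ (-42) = -781/ 5670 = -0.14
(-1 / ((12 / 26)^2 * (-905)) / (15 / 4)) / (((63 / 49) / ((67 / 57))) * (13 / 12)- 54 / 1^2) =-317044 / 12105221175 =-0.00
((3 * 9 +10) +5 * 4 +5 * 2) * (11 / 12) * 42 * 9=46431 / 2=23215.50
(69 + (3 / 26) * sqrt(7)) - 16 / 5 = 3 * sqrt(7) / 26 + 329 / 5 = 66.11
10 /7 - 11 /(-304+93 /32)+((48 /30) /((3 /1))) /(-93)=27461194 /18817155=1.46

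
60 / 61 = 0.98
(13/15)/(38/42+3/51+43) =1547/78475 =0.02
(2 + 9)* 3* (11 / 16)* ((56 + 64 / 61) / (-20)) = -31581 / 488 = -64.72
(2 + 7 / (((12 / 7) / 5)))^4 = 5236114321 / 20736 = 252513.23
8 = 8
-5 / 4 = -1.25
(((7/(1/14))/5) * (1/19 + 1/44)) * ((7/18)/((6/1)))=2401/25080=0.10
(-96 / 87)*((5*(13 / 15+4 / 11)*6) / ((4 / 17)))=-1904 / 11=-173.09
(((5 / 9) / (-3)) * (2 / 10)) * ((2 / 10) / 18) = -1 / 2430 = -0.00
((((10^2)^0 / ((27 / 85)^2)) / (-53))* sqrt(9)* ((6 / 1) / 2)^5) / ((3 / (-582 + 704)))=-881450 / 159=-5543.71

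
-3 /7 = -0.43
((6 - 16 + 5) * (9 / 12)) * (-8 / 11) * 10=300 / 11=27.27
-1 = -1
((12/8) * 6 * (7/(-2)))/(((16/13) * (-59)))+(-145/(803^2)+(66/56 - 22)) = -173741187707/8521795744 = -20.39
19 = 19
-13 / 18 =-0.72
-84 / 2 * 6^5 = -326592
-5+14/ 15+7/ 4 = -2.32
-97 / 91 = -1.07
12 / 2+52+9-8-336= -277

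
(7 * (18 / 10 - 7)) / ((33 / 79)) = -14378 / 165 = -87.14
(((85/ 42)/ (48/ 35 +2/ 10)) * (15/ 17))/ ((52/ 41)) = 1025/ 1144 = 0.90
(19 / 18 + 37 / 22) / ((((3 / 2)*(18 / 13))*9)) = 3523 / 24057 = 0.15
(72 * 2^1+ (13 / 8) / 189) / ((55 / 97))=21120877 / 83160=253.98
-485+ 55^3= 165890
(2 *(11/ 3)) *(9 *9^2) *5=26730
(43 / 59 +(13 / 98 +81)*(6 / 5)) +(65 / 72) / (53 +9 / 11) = 60445285213 / 616129920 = 98.10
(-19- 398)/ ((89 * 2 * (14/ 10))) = -2085/ 1246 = -1.67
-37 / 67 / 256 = -37 / 17152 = -0.00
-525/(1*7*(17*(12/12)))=-75/17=-4.41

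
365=365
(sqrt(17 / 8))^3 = 17 * sqrt(34) / 32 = 3.10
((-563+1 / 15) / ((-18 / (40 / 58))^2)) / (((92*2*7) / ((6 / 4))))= -10555 / 10967481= -0.00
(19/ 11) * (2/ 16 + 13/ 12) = 551/ 264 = 2.09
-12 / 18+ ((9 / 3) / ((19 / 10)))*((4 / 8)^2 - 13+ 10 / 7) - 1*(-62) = 34679 / 798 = 43.46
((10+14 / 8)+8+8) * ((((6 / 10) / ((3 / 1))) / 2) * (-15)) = -333 / 8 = -41.62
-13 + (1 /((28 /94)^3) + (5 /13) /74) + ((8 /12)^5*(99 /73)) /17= 1099075053065 /44224683048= 24.85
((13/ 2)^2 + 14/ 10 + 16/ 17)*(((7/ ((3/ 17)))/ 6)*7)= 742889/ 360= 2063.58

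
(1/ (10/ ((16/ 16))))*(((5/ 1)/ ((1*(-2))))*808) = -202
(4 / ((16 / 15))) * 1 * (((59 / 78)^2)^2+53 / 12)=878002625 / 49353408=17.79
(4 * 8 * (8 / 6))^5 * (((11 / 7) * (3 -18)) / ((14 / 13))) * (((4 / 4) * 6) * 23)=-565045897461760 / 1323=-427094404733.00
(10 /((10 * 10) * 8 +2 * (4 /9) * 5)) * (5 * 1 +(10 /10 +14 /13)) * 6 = 1242 /2353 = 0.53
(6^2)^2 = 1296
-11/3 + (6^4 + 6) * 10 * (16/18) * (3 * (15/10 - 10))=-885371/3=-295123.67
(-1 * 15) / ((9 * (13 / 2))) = -10 / 39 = -0.26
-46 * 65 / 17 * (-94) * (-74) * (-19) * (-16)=-6322725760 / 17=-371925044.71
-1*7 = -7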